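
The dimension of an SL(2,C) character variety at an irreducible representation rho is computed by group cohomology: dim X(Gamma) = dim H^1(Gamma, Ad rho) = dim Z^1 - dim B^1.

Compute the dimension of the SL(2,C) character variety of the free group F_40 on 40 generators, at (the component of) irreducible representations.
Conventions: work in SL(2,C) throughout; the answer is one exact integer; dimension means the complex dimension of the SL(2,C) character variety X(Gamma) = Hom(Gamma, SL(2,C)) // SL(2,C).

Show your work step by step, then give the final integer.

117

Gamma = F_40 has 40 generators and no relators.
A cocycle picks one sl_2 vector per generator freely, giving dim Z^1 = 3*40 = 120.
Irreducibility makes the coboundary map sl_2 -> Z^1 injective (trivial centralizer), so dim B^1 = 3.
Therefore dim X = 120 - 3 = 117.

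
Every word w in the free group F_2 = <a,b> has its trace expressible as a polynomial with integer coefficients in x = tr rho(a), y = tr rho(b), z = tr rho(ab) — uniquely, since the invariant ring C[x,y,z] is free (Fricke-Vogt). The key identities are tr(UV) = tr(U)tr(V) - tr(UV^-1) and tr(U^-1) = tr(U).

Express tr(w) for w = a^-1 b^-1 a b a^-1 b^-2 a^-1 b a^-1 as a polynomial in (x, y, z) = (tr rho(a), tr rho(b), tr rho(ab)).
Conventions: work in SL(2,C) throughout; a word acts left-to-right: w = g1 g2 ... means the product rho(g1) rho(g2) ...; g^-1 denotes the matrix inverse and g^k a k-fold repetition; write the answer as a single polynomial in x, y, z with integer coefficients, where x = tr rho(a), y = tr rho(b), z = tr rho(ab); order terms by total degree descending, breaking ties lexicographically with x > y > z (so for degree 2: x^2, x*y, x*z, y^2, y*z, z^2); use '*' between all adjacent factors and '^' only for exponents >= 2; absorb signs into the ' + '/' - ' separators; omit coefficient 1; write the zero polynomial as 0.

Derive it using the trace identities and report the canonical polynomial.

trace(a^-1) = trace(a) = x
reduce: trace(a b a) = trace(a) trace(b a) - trace(b)   [square of a] = x*z - y
trace(b a b a) = trace(b a) trace(b a) - trace(1)   [split at a repeated b] = z^2 - 2
trace(b a b) = trace(b) trace(a b) - trace(a)   [square of b] = y*z - x
so trace(a b a b a) = trace(a) trace(b a b a) - trace(b a b)   [square of a] = x*z^2 - y*z - x
so trace(a b a b a b) = trace(a b) trace(a b a b) - trace(a^-1 b^-1)   [split at a repeated a] = z^3 - 3*z
trace(b a b a b^-1 a) = trace(a b a b a) trace(b) - trace(a b a b a b)   [inverse elimination on b] = x*y*z^2 - y^2*z - z^3 - x*y + 3*z
reduce: trace(b^-1 a^-1 b a b a) = trace(b a b a b^-1) trace(a) - trace(b a b a b^-1 a)   [inverse elimination on a] = -x*y*z^2 + x^2*z + y^2*z + z^3 - 3*z
trace(a b a^-1 b^-1 a^-1 b) = trace(b^-1 a^-1 b a b) trace(a) - trace(b^-1 a^-1 b a b a)   [inverse elimination on a] = x*y*z^2 - x^2*z - y^2*z - z^3 + x*y + 3*z
trace(b^-1 a b a^-1 b^-1 a^-1) = trace(a b a^-1 b^-1 a^-1) trace(b) - trace(a b a^-1 b^-1 a^-1 b)   [inverse elimination on b] = -x*y*z^2 + x^2*z + y^2*z + z^3 - 3*z
reduce: trace(b^-1 a b a) = trace(a b a) trace(b) - trace(a b a b)   [inverse elimination on b] = x*y*z - y^2 - z^2 + 2
so trace(a b a^-1 b^-1) = trace(b^-1 a b) trace(a) - trace(b^-1 a b a)   [inverse elimination on a] = -x*y*z + x^2 + y^2 + z^2 - 2
trace(b^-1 a b a^-1 b^-1) = trace(a b a^-1 b^-1) trace(b) - trace(a b a^-1)   [inverse elimination on b] = -x*y^2*z + x^2*y + y^3 + y*z^2 - 3*y
trace(a^-2 b^-1 a b a^-1 b^-1) = trace(b^-1 a b a^-1 b^-1 a^-1) trace(a) - trace(b^-1 a b a^-1 b^-1)   [inverse elimination on a] = -x^2*y*z^2 + x^3*z + 2*x*y^2*z + x*z^3 - x^2*y - y^3 - y*z^2 - 3*x*z + 3*y
trace(b^2) = trace(b) trace(b) - trace(1)   [square of b] = y^2 - 2
trace(b a^2 b) = trace(a) trace(b^2 a) - trace(b^2)   [square of a] = x*y*z - x^2 - y^2 + 2
trace(a b a^-1 b a) = trace(b a^2 b) trace(a) - trace(b a^2 b a)   [inverse elimination on a] = x^2*y*z - x^3 - x*y^2 - x*z^2 + y*z + 3*x
reduce: trace(b a b a b) = trace(b) trace(a b a b) - trace(a b a)   [square of b] = y*z^2 - x*z - y
trace(a b a^-1 b a b) = trace(b a b a b) trace(a) - trace(b a b a b a)   [inverse elimination on a] = x*y*z^2 - x^2*z - z^3 - x*y + 3*z
reduce: trace(b a b^-1 a b a^-1) = trace(a b a^-1 b a) trace(b) - trace(a b a^-1 b a b)   [inverse elimination on b] = x^2*y^2*z - x^3*y - x*y^3 - 2*x*y*z^2 + x^2*z + y^2*z + z^3 + 4*x*y - 3*z
trace(b a b^-1 a b) = trace(a b^2 a) trace(b) - trace(a b^2 a b)   [inverse elimination on b] = x*y^2*z - x^2*y - y^3 - y*z^2 + x*z + 3*y
trace(a b^-1 a b a^-2 b) = trace(b a b^-1 a b a^-1) trace(a) - trace(b a b^-1 a b)   [inverse elimination on a] = x^3*y^2*z - x^4*y - x^2*y^3 - 2*x^2*y*z^2 + x^3*z + x*z^3 + 5*x^2*y + y^3 + y*z^2 - 4*x*z - 3*y
trace(b^-1 a b a^-2 b^-1 a) = trace(a b^-1 a b a^-2) trace(b) - trace(a b^-1 a b a^-2 b)   [inverse elimination on b] = -x^3*y^2*z + x^4*y + x^2*y^3 + 2*x^2*y*z^2 - x^3*z - x*y^2*z - x*z^3 - 4*x^2*y + 4*x*z + y
so trace(b^2 a b) = trace(b) trace(b a b) - trace(b a)   [square of b] = y^2*z - x*y - z
trace(b a b a^2 b) = trace(a) trace(b^2 a b a) - trace(b^2 a b)   [square of a] = x*y*z^2 - x^2*z - y^2*z + z
reduce: trace(b a b a^2 b a) = trace(a) trace(b a b a b a) - trace(b a b a b)   [square of a] = x*z^3 - y*z^2 - 2*x*z + y
trace(b a b a^2 b a^-1) = trace(b a b a^2 b) trace(a) - trace(b a b a^2 b a)   [inverse elimination on a] = x^2*y*z^2 - x^3*z - x*y^2*z - x*z^3 + y*z^2 + 3*x*z - y
reduce: trace(a b a^2 b a^-2 b) = trace(b a b a^2 b a^-1) trace(a) - trace(b a b a^2 b)   [inverse elimination on a] = x^3*y*z^2 - x^4*z - x^2*y^2*z - x^2*z^3 + 4*x^2*z + y^2*z - x*y - z
trace(a b a^-2 b^-1 a b a) = trace(a b a^2 b a^-2) trace(b) - trace(a b a^2 b a^-2 b)   [inverse elimination on b] = -x^3*y*z^2 + x^4*z + 2*x^2*y^2*z + x^2*z^3 - x^3*y - x*y^3 - x*y*z^2 - 4*x^2*z + 4*x*y + z
so trace(b a b a b a b) = trace(b) trace(a b a b a b) - trace(a b a b a)   [square of b] = y*z^3 - x*z^2 - 2*y*z + x
so trace(b a b a b a b a) = trace(b a b a b a) trace(b a) - trace(a b a b)   [split at a repeated b] = z^4 - 4*z^2 + 2
so trace(a b a b a b a^-1 b) = trace(b a b a b a b) trace(a) - trace(b a b a b a b a)   [inverse elimination on a] = x*y*z^3 - x^2*z^2 - z^4 - 2*x*y*z + x^2 + 4*z^2 - 2
trace(b^-1 a b a b a b a^-1) = trace(a b a b a b a^-1) trace(b) - trace(a b a b a b a^-1 b)   [inverse elimination on b] = -x*y*z^3 + x^2*z^2 + y^2*z^2 + z^4 + x*y*z - x^2 - y^2 - 4*z^2 + 2
reduce: trace(a b a^-2 b^-1 a b a b) = trace(b^-1 a b a b a b a^-1) trace(a) - trace(b^-1 a b a b a b)   [inverse elimination on a] = -x^2*y*z^3 + x^3*z^2 + x*y^2*z^2 + x*z^4 + x^2*y*z - x^3 - x*y^2 - 5*x*z^2 + y*z + 3*x
trace(b^-1 a b a^-2 b^-1 a b a) = trace(a b a^-2 b^-1 a b a) trace(b) - trace(a b a^-2 b^-1 a b a b)   [inverse elimination on b] = -x^3*y^2*z^2 + x^4*y*z + 2*x^2*y^3*z + 2*x^2*y*z^3 - x^3*y^2 - x^3*z^2 - x*y^4 - 2*x*y^2*z^2 - x*z^4 - 5*x^2*y*z + x^3 + 5*x*y^2 + 5*x*z^2 - 3*x
so trace(b^-2 a b a^-2 b^-1 a b a) = trace(b^-1 a b a^-2 b^-1 a b a) trace(b) - trace(b^-1 a b a^-2 b^-1 a b a b)   [inverse elimination on b] = -x^3*y^3*z^2 + x^4*y^2*z + 2*x^2*y^4*z + 2*x^2*y^2*z^3 - x^3*y^3 - x*y^5 - 2*x*y^3*z^2 - x*y*z^4 - x^4*z - 7*x^2*y^2*z - x^2*z^3 + 2*x^3*y + 6*x*y^3 + 6*x*y*z^2 + 4*x^2*z - 7*x*y - z
so trace(b a^-2 b^-1 a b a^-1 b^-2 a) = trace(b^-2 a b a^-2 b^-1 a b) trace(a) - trace(b^-2 a b a^-2 b^-1 a b a)   [inverse elimination on a] = x^3*y^3*z^2 - 2*x^4*y^2*z - 2*x^2*y^4*z - 2*x^2*y^2*z^3 + x^5*y + 2*x^3*y^3 + 2*x^3*y*z^2 + x*y^5 + 2*x*y^3*z^2 + x*y*z^4 + 6*x^2*y^2*z - 6*x^3*y - 6*x*y^3 - 6*x*y*z^2 + 8*x*y + z
trace(a^-1 b^-1 a b a^-1 b^-2 a^-1 b a^-1) = trace(b a^-2 b^-1 a b a^-1 b^-2) trace(a) - trace(b a^-2 b^-1 a b a^-1 b^-2 a)   [inverse elimination on a] = -x^3*y^3*z^2 + 2*x^4*y^2*z + 2*x^2*y^4*z + 2*x^2*y^2*z^3 - x^5*y - 2*x^3*y^3 - 3*x^3*y*z^2 - x*y^5 - 2*x*y^3*z^2 - x*y*z^4 + x^4*z - 4*x^2*y^2*z + x^2*z^3 + 5*x^3*y + 5*x*y^3 + 5*x*y*z^2 - 3*x^2*z - 5*x*y - z

-x^3*y^3*z^2 + 2*x^4*y^2*z + 2*x^2*y^4*z + 2*x^2*y^2*z^3 - x^5*y - 2*x^3*y^3 - 3*x^3*y*z^2 - x*y^5 - 2*x*y^3*z^2 - x*y*z^4 + x^4*z - 4*x^2*y^2*z + x^2*z^3 + 5*x^3*y + 5*x*y^3 + 5*x*y*z^2 - 3*x^2*z - 5*x*y - z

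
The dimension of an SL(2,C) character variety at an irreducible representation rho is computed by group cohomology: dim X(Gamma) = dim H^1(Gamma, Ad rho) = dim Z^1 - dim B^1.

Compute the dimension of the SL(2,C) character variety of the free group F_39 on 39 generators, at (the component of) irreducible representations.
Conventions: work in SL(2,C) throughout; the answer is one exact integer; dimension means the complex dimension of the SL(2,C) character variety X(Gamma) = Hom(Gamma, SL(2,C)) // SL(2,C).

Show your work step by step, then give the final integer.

114

The free group F_39: 39 generators, no relators.
Z^1(Gamma, Ad rho) = (sl_2)^39: a cocycle is a free choice of one sl_2 vector per generator, so dim Z^1 = 3*39 = 117.
Irreducibility makes the coboundary map sl_2 -> Z^1 injective (trivial centralizer), so dim B^1 = 3.
dim H^1 = 117 - 3 = 114, which is dim X.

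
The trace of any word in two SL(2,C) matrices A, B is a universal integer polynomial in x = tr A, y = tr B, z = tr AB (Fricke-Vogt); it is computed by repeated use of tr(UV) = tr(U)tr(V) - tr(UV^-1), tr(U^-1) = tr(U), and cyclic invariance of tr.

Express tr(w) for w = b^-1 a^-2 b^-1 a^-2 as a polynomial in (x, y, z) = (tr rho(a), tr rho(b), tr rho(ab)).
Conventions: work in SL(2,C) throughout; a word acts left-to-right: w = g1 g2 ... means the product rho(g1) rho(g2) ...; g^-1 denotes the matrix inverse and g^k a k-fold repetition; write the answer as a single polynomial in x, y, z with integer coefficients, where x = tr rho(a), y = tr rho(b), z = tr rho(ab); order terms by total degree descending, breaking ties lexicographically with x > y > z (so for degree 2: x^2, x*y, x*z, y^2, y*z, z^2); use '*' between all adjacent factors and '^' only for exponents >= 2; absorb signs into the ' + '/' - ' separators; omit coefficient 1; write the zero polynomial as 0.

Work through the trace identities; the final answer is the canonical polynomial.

trace(a^-1) = trace(a) = x
trace(a^-2) = trace(a^-1) * trace(a) - trace(1)  (eliminate a^-1) = x^2 - 2
so trace(a^-3) = trace(a^-2) * trace(a) - trace(a^-1)  (eliminate a^-1) = x^3 - 3*x
trace(a^-4) = trace(a^-3) * trace(a) - trace(a^-2)  (eliminate a^-1) = x^4 - 4*x^2 + 2
so trace(b a^-1) = trace(b) * trace(a) - trace(b a)  (eliminate a^-1) = x*y - z
trace(a^-1 b a^-1) = trace(b a^-1) * trace(a) - trace(b)  (eliminate a^-1) = x^2*y - x*z - y
reduce: trace(a^-1 b a^-2) = trace(a^-1 b a^-1) * trace(a) - trace(a^-1 b)  (eliminate a^-1) = x^3*y - x^2*z - 2*x*y + z
so trace(a^-4 b) = trace(a^-1 b a^-2) * trace(a) - trace(a^-1 b a^-1)  (eliminate a^-1) = x^4*y - x^3*z - 3*x^2*y + 2*x*z + y
so trace(a^-2 b^-1 a^-2) = trace(a^-4) * trace(b) - trace(a^-4 b)  (eliminate b^-1) = x^3*z - x^2*y - 2*x*z + y
trace(b^2) = trace(b) * trace(b) - trace(1)  (reduce the b square) = y^2 - 2
trace(b^2 a) = trace(b) * trace(a b) - trace(a)  (reduce the b square) = y*z - x
trace(a^-1 b^2) = trace(b^2) * trace(a) - trace(b^2 a)  (eliminate a^-1) = x*y^2 - y*z - x
reduce: trace(b a^-2 b) = trace(a^-1 b^2) * trace(a) - trace(a^-1 b^2 a)  (eliminate a^-1) = x^2*y^2 - x*y*z - x^2 - y^2 + 2
trace(b a b a) = trace(b a) * trace(b a) - trace(1)  (split on b) = z^2 - 2
so trace(a^-1 b a b) = trace(b a b) * trace(a) - trace(b a b a)  (eliminate a^-1) = x*y*z - x^2 - z^2 + 2
trace(b a^-2 b a) = trace(a^-1 b a b) * trace(a) - trace(a^-1 b a b a)  (eliminate a^-1) = x^2*y*z - x^3 - x*z^2 - y*z + 3*x
so trace(a^-1 b a^-2 b) = trace(b a^-2 b) * trace(a) - trace(b a^-2 b a)  (eliminate a^-1) = x^3*y^2 - 2*x^2*y*z - x*y^2 + x*z^2 + y*z - x
trace(a^-2 b a^-2 b) = trace(a^-1 b a^-2 b) * trace(a) - trace(a^-1 b a^-2 b a)  (eliminate a^-1) = x^4*y^2 - 2*x^3*y*z - 2*x^2*y^2 + x^2*z^2 + 2*x*y*z + y^2 - 2
trace(a^-2 b^-1 a^-2 b) = trace(a^-2 b a^-2) * trace(b) - trace(a^-2 b a^-2 b)  (eliminate b^-1) = x^3*y*z - x^2*y^2 - x^2*z^2 + 2
so trace(b^-1 a^-2 b^-1 a^-2) = trace(a^-2 b^-1 a^-2) * trace(b) - trace(a^-2 b^-1 a^-2 b)  (eliminate b^-1) = x^2*z^2 - 2*x*y*z + y^2 - 2

x^2*z^2 - 2*x*y*z + y^2 - 2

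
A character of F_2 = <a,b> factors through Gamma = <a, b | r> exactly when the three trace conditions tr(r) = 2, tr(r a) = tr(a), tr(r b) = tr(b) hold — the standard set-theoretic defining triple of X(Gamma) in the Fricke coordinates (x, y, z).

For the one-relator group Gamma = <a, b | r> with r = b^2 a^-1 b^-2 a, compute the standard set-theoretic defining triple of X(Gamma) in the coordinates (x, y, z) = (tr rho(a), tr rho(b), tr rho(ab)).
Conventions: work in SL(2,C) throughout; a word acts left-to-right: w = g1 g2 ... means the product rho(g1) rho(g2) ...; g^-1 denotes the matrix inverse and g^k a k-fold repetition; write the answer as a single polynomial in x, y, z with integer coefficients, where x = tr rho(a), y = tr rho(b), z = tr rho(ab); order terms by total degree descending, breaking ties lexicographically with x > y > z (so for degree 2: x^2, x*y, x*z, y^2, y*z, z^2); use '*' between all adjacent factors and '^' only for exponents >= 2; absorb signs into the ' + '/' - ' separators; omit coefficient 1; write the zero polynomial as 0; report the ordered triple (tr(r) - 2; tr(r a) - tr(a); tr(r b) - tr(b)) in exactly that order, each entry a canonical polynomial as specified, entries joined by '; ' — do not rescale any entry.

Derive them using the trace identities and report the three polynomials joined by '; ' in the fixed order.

so trace(b^2) = trace(b)*trace(b) - trace(1)   [square of b] = y^2 - 2
trace(a b^2) = trace(b)*trace(a b) - trace(a)   [square of b] = y*z - x
trace(b a b^2) = trace(b)*trace(a b^2) - trace(a b)   [square of b] = y^2*z - x*y - z
so trace(a b a b) = trace(a b)*trace(a b) - trace(1)   [split at a repeated a] = z^2 - 2
reduce: trace(a b a) = trace(a)*trace(b a) - trace(b)   [square of a] = x*z - y
reduce: trace(b a b^2 a) = trace(b)*trace(a b a b) - trace(a b a)   [square of b] = y*z^2 - x*z - y
trace(a b^2 a^-1 b) = trace(b a b^2)*trace(a) - trace(b a b^2 a)   [inverse elimination on a] = x*y^2*z - x^2*y - y*z^2 + y
trace(a b^2 a^-1 b^-1) = trace(a b^2 a^-1)*trace(b) - trace(a b^2 a^-1 b)   [inverse elimination on b] = -x*y^2*z + x^2*y + y^3 + y*z^2 - 3*y
so trace(b^2 a^-1 b^-2 a) = trace(a b^2 a^-1 b^-1)*trace(b) - trace(a b^2 a^-1)   [inverse elimination on b] = -x*y^3*z + x^2*y^2 + y^4 + y^2*z^2 - 4*y^2 + 2
trace(a^2) = trace(a)*trace(a) - trace(1) = x^2 - 2
trace(b a^2 b) = trace(b)*trace(a^2 b) - trace(a^2) = x*y*z - x^2 - y^2 + 2
so trace(b a^2 b^2) = trace(b)*trace(b a^2 b) - trace(b a^2) = x*y^2*z - x^2*y - y^3 - x*z + 3*y
trace(a b a^2 b) = trace(a)*trace(b a b a) - trace(b a b) = x*z^2 - y*z - x
reduce: trace(a b a^2) = trace(a)*trace(b a^2) - trace(b a) = x^2*z - x*y - z
trace(b a^2 b^2 a) = trace(b)*trace(a b a^2 b) - trace(a b a^2) = x*y*z^2 - x^2*z - y^2*z + z
so trace(a^2 b^2 a^-1 b) = trace(b a^2 b^2)*trace(a) - trace(b a^2 b^2 a) = x^2*y^2*z - x^3*y - x*y^3 - x*y*z^2 + y^2*z + 3*x*y - z
so trace(a^2 b^2 a^-1 b^-1) = trace(a^2 b^2 a^-1)*trace(b) - trace(a^2 b^2 a^-1 b) = -x^2*y^2*z + x^3*y + x*y^3 + x*y*z^2 - 4*x*y + z
reduce: trace(b^2 a^-1 b^-2 a^2) = trace(a^2 b^2 a^-1 b^-1)*trace(b) - trace(a^2 b^2 a^-1) = -x^2*y^3*z + x^3*y^2 + x*y^4 + x*y^2*z^2 - 4*x*y^2 + x
reduce: trace(b^3) = trace(b)*trace(b^2) - trace(b)  (reduce the b square) = y^3 - 3*y
trace(b a b^3) = trace(b)*trace(b^2 a b) - trace(b^2 a)  (reduce the b square) = y^3*z - x*y^2 - 2*y*z + x
trace(b a b^3 a) = trace(b)*trace(b a b a b) - trace(b a b a)  (reduce the b square) = y^2*z^2 - x*y*z - y^2 - z^2 + 2
trace(a b^3 a^-1 b) = trace(b a b^3)*trace(a) - trace(b a b^3 a)  (eliminate a^-1) = x*y^3*z - x^2*y^2 - y^2*z^2 - x*y*z + x^2 + y^2 + z^2 - 2
reduce: trace(b^-1 a b^3 a^-1) = trace(a b^3 a^-1)*trace(b) - trace(a b^3 a^-1 b)  (eliminate b^-1) = -x*y^3*z + x^2*y^2 + y^4 + y^2*z^2 + x*y*z - x^2 - 4*y^2 - z^2 + 2
trace(b^2 a^-1 b^-2 a b) = trace(b^-1 a b^3 a^-1)*trace(b) - trace(b^-1 a b^3 a^-1 b)  (eliminate b^-1) = -x*y^4*z + x^2*y^3 + y^5 + y^3*z^2 + x*y^2*z - x^2*y - 5*y^3 - y*z^2 + 5*y
assemble the triple (trace(r) - 2; trace(r a) - x; trace(r b) - y)

-x*y^3*z + x^2*y^2 + y^4 + y^2*z^2 - 4*y^2; -x^2*y^3*z + x^3*y^2 + x*y^4 + x*y^2*z^2 - 4*x*y^2; -x*y^4*z + x^2*y^3 + y^5 + y^3*z^2 + x*y^2*z - x^2*y - 5*y^3 - y*z^2 + 4*y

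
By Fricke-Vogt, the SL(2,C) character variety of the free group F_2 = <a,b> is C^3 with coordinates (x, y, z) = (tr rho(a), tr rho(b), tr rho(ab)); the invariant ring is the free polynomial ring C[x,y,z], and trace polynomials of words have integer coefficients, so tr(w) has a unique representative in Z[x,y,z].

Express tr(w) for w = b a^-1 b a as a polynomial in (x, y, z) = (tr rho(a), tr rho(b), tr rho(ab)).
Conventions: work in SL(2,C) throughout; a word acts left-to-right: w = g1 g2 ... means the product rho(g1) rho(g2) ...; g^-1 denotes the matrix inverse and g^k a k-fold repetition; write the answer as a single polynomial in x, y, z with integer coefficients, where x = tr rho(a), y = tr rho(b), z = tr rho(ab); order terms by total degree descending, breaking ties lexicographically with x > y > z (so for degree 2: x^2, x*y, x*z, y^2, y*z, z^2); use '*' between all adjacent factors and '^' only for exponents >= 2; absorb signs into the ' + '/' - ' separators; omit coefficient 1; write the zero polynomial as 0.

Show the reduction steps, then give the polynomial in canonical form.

x*y*z - x^2 - z^2 + 2

tr(b a b) = tr(b) * tr(a b) - tr(a)  (reduce the b square) = y*z - x
reduce: tr(b a b a) = tr(b a) * tr(b a) - tr(1)  (split on b) = z^2 - 2
tr(b a^-1 b a) = tr(b a b) * tr(a) - tr(b a b a)  (eliminate a^-1) = x*y*z - x^2 - z^2 + 2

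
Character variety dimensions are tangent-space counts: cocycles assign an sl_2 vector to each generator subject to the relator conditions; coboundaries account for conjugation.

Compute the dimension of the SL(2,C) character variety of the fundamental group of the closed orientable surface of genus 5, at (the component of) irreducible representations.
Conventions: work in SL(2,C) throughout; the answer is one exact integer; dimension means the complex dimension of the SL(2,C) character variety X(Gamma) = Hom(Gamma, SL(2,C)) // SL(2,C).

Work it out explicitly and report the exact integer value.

pi_1 of the closed genus-5 surface has 10 generators bound by the single product-of-commutators relator.
Before the relator condition, cocycle space has dim 3*10 = 30.
H^2 = coker(d_2) is dual to H^0 = 0 at irreducible rho (Poincare duality), so d_2 is onto: dim Z^1 = 27.
Coboundaries contribute dim B^1 = 3 (injective at irreducible rho).
dim X = dim H^1 = 27 - 3 = 24.

24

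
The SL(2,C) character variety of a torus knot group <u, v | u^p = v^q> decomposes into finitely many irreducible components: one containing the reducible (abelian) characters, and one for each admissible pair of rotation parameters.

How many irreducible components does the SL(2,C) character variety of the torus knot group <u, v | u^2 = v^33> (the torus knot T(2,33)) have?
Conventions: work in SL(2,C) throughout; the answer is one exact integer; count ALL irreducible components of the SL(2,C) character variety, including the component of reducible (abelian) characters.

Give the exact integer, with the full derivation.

17

In the torus knot group T(2,33), u^2 = v^33 is central, so an irreducible representation sends it to +I or -I (Schur).
On an irreducible component, tr(u) is locked at 2*cos(pi*alpha/2) for some alpha in 1..1, and tr(v) at 2*cos(pi*beta/33) for some beta in 1..32.
Consistency of u^2 = (-1)^alpha I with v^33 = (-1)^beta I forces alpha = beta (mod 2).
Counting: 1 odd alphas x 16 odd betas + 0 even alphas x 16 even betas = 16 + 0 = 16.
components with irreducible characters: 16; plus the single component of reducible (abelian) characters: total 17.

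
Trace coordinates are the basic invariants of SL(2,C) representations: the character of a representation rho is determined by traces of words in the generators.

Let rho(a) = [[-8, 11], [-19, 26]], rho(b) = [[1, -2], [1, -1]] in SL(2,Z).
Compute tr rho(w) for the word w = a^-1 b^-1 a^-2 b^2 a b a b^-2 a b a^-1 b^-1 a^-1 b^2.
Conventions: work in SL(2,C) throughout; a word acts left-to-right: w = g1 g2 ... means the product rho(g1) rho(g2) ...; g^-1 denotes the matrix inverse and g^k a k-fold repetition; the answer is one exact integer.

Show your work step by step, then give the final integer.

rho(a^-1) = [[26, -11], [19, -8]]
... * rho(b^-1) = [[-1, 2], [-1, 1]]  ->  [[-15, 41], [-11, 30]]
... * rho(a^-1) = [[26, -11], [19, -8]]  ->  [[389, -163], [284, -119]]
... * rho(a^-1) = [[26, -11], [19, -8]]  ->  [[7017, -2975], [5123, -2172]]
... * rho(b) = [[1, -2], [1, -1]]  ->  [[4042, -11059], [2951, -8074]]
... * rho(b) = [[1, -2], [1, -1]]  ->  [[-7017, 2975], [-5123, 2172]]
... * rho(a) = [[-8, 11], [-19, 26]]  ->  [[-389, 163], [-284, 119]]
... * rho(b) = [[1, -2], [1, -1]]  ->  [[-226, 615], [-165, 449]]
... * rho(a) = [[-8, 11], [-19, 26]]  ->  [[-9877, 13504], [-7211, 9859]]
... * rho(b^-1) = [[-1, 2], [-1, 1]]  ->  [[-3627, -6250], [-2648, -4563]]
... * rho(b^-1) = [[-1, 2], [-1, 1]]  ->  [[9877, -13504], [7211, -9859]]
... * rho(a) = [[-8, 11], [-19, 26]]  ->  [[177560, -242457], [129633, -177013]]
... * rho(b) = [[1, -2], [1, -1]]  ->  [[-64897, -112663], [-47380, -82253]]
... * rho(a^-1) = [[26, -11], [19, -8]]  ->  [[-3827919, 1615171], [-2794687, 1179204]]
... * rho(b^-1) = [[-1, 2], [-1, 1]]  ->  [[2212748, -6040667], [1615483, -4410170]]
... * rho(a^-1) = [[26, -11], [19, -8]]  ->  [[-57241225, 23985108], [-41790672, 17511047]]
... * rho(b) = [[1, -2], [1, -1]]  ->  [[-33256117, 90497342], [-24279625, 66070297]]
... * rho(b) = [[1, -2], [1, -1]]  ->  [[57241225, -23985108], [41790672, -17511047]]
tr = 57241225 + -17511047 = 39730178

39730178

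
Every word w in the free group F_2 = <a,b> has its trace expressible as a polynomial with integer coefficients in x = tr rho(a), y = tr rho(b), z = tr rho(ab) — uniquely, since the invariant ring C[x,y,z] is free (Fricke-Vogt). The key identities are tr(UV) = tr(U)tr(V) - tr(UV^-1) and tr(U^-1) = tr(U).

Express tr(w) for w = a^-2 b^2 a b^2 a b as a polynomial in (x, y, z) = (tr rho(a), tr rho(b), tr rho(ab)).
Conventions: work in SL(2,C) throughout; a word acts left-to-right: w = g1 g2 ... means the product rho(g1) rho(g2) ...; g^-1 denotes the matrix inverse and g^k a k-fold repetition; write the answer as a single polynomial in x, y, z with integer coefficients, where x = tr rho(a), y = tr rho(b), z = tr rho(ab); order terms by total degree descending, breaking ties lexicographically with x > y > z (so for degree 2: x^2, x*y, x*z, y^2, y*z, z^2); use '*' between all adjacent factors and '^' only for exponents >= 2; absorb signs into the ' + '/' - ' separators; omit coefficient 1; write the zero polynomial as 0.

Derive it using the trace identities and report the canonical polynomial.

x^2*y^3*z^2 - 2*x^3*y^2*z - x*y^2*z^3 + x^4*y + x^2*y*z^2 - y^3*z^2 + 3*x*y^2*z - 3*x^2*y + y*z^2 + y

so trace(a b a b) = trace(b a) * trace(b a) - trace(1)   [split at a repeated b] = z^2 - 2
reduce: trace(a b a) = trace(a) * trace(b a) - trace(b)   [square of a] = x*z - y
trace(a b^2 a b) = trace(b) * trace(a b a b) - trace(a b a)   [square of b] = y*z^2 - x*z - y
trace(a^2) = trace(a) * trace(a) - trace(1)   [square of a] = x^2 - 2
so trace(a b^2 a) = trace(b) * trace(a^2 b) - trace(a^2)   [square of b] = x*y*z - x^2 - y^2 + 2
trace(a b^2 a b^2) = trace(b) * trace(a b^2 a b) - trace(a b^2 a)   [square of b] = y^2*z^2 - 2*x*y*z + x^2 - 2
trace(b^2 a b^2 a b) = trace(b) * trace(a b^2 a b^2) - trace(a b^2 a b)   [square of b] = y^3*z^2 - 2*x*y^2*z + x^2*y - y*z^2 + x*z - y
trace(a b a b a b) = trace(b a) * trace(b a b a) - trace(b^-1 a^-1)   [split at a repeated b] = z^3 - 3*z
so trace(b a b) = trace(b) * trace(a b) - trace(a)   [square of b] = y*z - x
trace(a b a b a) = trace(a) * trace(b a b a) - trace(b a b)   [square of a] = x*z^2 - y*z - x
trace(a b a b^2 a b) = trace(b) * trace(a b a b a b) - trace(a b a b a)   [square of b] = y*z^3 - x*z^2 - 2*y*z + x
trace(b a b^2) = trace(b) * trace(a b^2) - trace(a b)   [square of b] = y^2*z - x*y - z
reduce: trace(a b a b^2 a) = trace(a) * trace(b a b^2 a) - trace(b a b^2)   [square of a] = x*y*z^2 - x^2*z - y^2*z + z
trace(b^2 a b^2 a b a) = trace(b) * trace(a b a b^2 a b) - trace(a b a b^2 a)   [square of b] = y^2*z^3 - 2*x*y*z^2 + x^2*z - y^2*z + x*y - z
reduce: trace(b^2 a b^2 a b a^-1) = trace(b^2 a b^2 a b) * trace(a) - trace(b^2 a b^2 a b a)   [inverse elimination on a] = x*y^3*z^2 - 2*x^2*y^2*z - y^2*z^3 + x^3*y + x*y*z^2 + y^2*z - 2*x*y + z
so trace(a^-2 b^2 a b^2 a b) = trace(b^2 a b^2 a b a^-1) * trace(a) - trace(b^2 a b^2 a b)   [inverse elimination on a] = x^2*y^3*z^2 - 2*x^3*y^2*z - x*y^2*z^3 + x^4*y + x^2*y*z^2 - y^3*z^2 + 3*x*y^2*z - 3*x^2*y + y*z^2 + y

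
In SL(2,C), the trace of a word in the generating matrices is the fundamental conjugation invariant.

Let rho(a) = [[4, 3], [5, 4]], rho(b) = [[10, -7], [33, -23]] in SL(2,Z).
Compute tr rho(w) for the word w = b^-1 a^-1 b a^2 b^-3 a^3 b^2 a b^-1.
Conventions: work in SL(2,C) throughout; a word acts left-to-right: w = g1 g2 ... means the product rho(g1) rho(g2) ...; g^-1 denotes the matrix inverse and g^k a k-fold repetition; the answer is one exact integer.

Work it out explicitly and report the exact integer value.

rho(b^-1) = [[-23, 7], [-33, 10]]
... * rho(a^-1) = [[4, -3], [-5, 4]]  ->  [[-127, 97], [-182, 139]]
... * rho(b) = [[10, -7], [33, -23]]  ->  [[1931, -1342], [2767, -1923]]
... * rho(a) = [[4, 3], [5, 4]]  ->  [[1014, 425], [1453, 609]]
... * rho(a) = [[4, 3], [5, 4]]  ->  [[6181, 4742], [8857, 6795]]
... * rho(b^-1) = [[-23, 7], [-33, 10]]  ->  [[-298649, 90687], [-427946, 129949]]
... * rho(b^-1) = [[-23, 7], [-33, 10]]  ->  [[3876256, -1183673], [5554441, -1696132]]
... * rho(b^-1) = [[-23, 7], [-33, 10]]  ->  [[-50092679, 15297062], [-71779787, 21919767]]
... * rho(a) = [[4, 3], [5, 4]]  ->  [[-123885406, -89089789], [-177520313, -127660293]]
... * rho(a) = [[4, 3], [5, 4]]  ->  [[-940990569, -728015374], [-1348382717, -1043202111]]
... * rho(a) = [[4, 3], [5, 4]]  ->  [[-7404039146, -5735033203], [-10609541423, -8217956595]]
... * rho(b) = [[10, -7], [33, -23]]  ->  [[-263296487159, 183734037691], [-377287981865, 263279791646]]
... * rho(b) = [[10, -7], [33, -23]]  ->  [[3430258372213, -2382807456780], [4915353305668, -3414419334803]]
... * rho(a) = [[4, 3], [5, 4]]  ->  [[1806996204952, 759545289519], [2589316548657, 1088382577792]]
... * rho(b^-1) = [[-23, 7], [-33, 10]]  ->  [[-66625907268023, 20244426329854], [-95470905686247, 29009041618519]]
tr = -66625907268023 + 29009041618519 = -37616865649504

-37616865649504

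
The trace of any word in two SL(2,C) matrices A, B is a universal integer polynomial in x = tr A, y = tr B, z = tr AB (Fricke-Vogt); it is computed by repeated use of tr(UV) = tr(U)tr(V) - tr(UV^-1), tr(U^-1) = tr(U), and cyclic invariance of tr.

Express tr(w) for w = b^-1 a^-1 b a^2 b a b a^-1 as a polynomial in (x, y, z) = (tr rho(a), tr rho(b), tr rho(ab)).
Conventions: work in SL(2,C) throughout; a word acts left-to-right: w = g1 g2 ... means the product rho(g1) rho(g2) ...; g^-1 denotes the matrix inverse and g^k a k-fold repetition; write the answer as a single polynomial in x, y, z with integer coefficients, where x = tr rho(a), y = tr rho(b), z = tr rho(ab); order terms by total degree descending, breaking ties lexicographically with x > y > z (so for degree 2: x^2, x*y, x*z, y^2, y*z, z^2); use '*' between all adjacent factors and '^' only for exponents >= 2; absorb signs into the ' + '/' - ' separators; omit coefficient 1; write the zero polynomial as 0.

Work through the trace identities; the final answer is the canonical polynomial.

x^2*y*z^3 - x^3*z^2 - 2*x*y^2*z^2 - x*z^4 + x^2*y*z + y^3*z + y*z^3 + 4*x*z^2 - 3*y*z - x

reduce: tr(a^2 b) = tr(a) tr(b a) - tr(b) = x*z - y
reduce: tr(a^2) = tr(a) tr(a) - tr(1) = x^2 - 2
reduce: tr(b a^2 b) = tr(b) tr(a^2 b) - tr(a^2) = x*y*z - x^2 - y^2 + 2
so tr(b a b a) = tr(b a) tr(b a) - tr(1) = z^2 - 2
tr(b a b) = tr(b) tr(a b) - tr(a) = y*z - x
so tr(b a b a^2) = tr(a) tr(b a b a) - tr(b a b) = x*z^2 - y*z - x
reduce: tr(a^2 b a b a) = tr(a) tr(b a b a^2) - tr(b a b a) = x^2*z^2 - x*y*z - x^2 - z^2 + 2
so tr(b a b a b a) = tr(b a) tr(b a b a) - tr(b^-1 a^-1) = z^3 - 3*z
so tr(b a b a b) = tr(b) tr(a b a b) - tr(a b a) = y*z^2 - x*z - y
reduce: tr(b a^2 b a b a) = tr(a) tr(b a b a b a) - tr(b a b a b) = x*z^3 - y*z^2 - 2*x*z + y
tr(b a b^2) = tr(b) tr(a b^2) - tr(a b) = y^2*z - x*y - z
tr(b a^2 b a b) = tr(a) tr(b a b^2 a) - tr(b a b^2) = x*y*z^2 - x^2*z - y^2*z + z
tr(a b a^2 b a b a) = tr(a) tr(b a^2 b a b a) - tr(b a^2 b a b) = x^2*z^3 - 2*x*y*z^2 - x^2*z + y^2*z + x*y - z
so tr(b a b a b a b a) = tr(b a b a) tr(b a b a) - tr(1) = z^4 - 4*z^2 + 2
tr(b a b a b a b) = tr(b) tr(a b a b a b) - tr(a b a b a) = y*z^3 - x*z^2 - 2*y*z + x
tr(a b a^2 b a b a b) = tr(a) tr(b a b a b a b a) - tr(b a b a b a b) = x*z^4 - y*z^3 - 3*x*z^2 + 2*y*z + x
so tr(b a^2 b a b a b^-1 a) = tr(a b a^2 b a b a) tr(b) - tr(a b a^2 b a b a b) = x^2*y*z^3 - 2*x*y^2*z^2 - x*z^4 - x^2*y*z + y^3*z + y*z^3 + x*y^2 + 3*x*z^2 - 3*y*z - x
reduce: tr(b^-1 a^-1 b a^2 b a b a) = tr(b a^2 b a b a b^-1) tr(a) - tr(b a^2 b a b a b^-1 a) = -x^2*y*z^3 + x^3*z^2 + 2*x*y^2*z^2 + x*z^4 - y^3*z - y*z^3 - x^3 - x*y^2 - 4*x*z^2 + 3*y*z + 3*x
reduce: tr(b^-1 a^-1 b a^2 b a b a^-1) = tr(b^-1 a^-1 b a^2 b a b) tr(a) - tr(b^-1 a^-1 b a^2 b a b a) = x^2*y*z^3 - x^3*z^2 - 2*x*y^2*z^2 - x*z^4 + x^2*y*z + y^3*z + y*z^3 + 4*x*z^2 - 3*y*z - x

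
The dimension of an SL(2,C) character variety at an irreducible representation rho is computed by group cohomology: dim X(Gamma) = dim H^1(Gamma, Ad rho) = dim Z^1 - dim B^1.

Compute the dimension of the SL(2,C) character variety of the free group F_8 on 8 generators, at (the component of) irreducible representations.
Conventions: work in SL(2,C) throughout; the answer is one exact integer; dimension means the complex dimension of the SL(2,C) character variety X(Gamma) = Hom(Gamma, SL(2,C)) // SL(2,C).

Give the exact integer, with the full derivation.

Gamma = F_8 has 8 generators and no relators.
Z^1(Gamma, Ad rho) = (sl_2)^8: a cocycle is a free choice of one sl_2 vector per generator, so dim Z^1 = 3*8 = 24.
dim B^1 = 3: the coboundary map is injective because an irreducible image has centralizer 0 in sl_2.
dim X = dim H^1 = dim Z^1 - dim B^1 = 24 - 3 = 21.

21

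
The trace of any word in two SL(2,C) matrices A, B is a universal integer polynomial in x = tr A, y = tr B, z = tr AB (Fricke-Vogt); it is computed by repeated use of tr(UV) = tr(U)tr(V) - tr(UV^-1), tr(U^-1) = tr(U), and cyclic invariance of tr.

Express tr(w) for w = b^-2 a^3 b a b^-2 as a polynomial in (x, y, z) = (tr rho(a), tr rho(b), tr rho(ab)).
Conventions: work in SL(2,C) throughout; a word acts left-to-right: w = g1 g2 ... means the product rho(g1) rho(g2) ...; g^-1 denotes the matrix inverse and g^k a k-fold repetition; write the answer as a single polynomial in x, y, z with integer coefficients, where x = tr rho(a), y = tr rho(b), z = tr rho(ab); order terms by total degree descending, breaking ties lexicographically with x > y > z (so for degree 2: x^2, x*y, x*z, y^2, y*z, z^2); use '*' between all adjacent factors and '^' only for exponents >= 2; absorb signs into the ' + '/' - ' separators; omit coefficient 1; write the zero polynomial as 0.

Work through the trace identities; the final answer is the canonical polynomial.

x^3*y^4*z - x^2*y^5 - x^2*y^3*z^2 - 3*x^3*y^2*z - x*y^4*z + 4*x^2*y^3 + 2*x^2*y*z^2 + y^5 + y^3*z^2 + x^3*z + 4*x*y^2*z - 3*x^2*y - 5*y^3 - 2*y*z^2 - 2*x*z + 5*y

tr(a b a) = tr(a) tr(b a) - tr(b)  (reduce the a square) = x*z - y
apply: tr(a b a^2) = tr(a) tr(a b a) - tr(a b)  (reduce the a square) = x^2*z - x*y - z
apply: tr(a^3 b a) = tr(a) tr(a b a^2) - tr(a b a)  (reduce the a square) = x^3*z - x^2*y - 2*x*z + y
use: tr(b a b a) = tr(a b) tr(a b) - tr(1)  (split on a) = z^2 - 2
tr(b a b) = tr(b) tr(a b) - tr(a)  (reduce the b square) = y*z - x
use: tr(a b a b a) = tr(a) tr(b a b a) - tr(b a b)  (reduce the a square) = x*z^2 - y*z - x
tr(a^3 b a b) = tr(a) tr(a b a b a) - tr(a b a b)  (reduce the a square) = x^2*z^2 - x*y*z - x^2 - z^2 + 2
tr(b^-1 a^3 b a) = tr(a^3 b a) tr(b) - tr(a^3 b a b)  (eliminate b^-1) = x^3*y*z - x^2*y^2 - x^2*z^2 - x*y*z + x^2 + y^2 + z^2 - 2
use: tr(b^-2 a^3 b a) = tr(b^-1 a^3 b a) tr(b) - tr(b^-1 a^3 b a b)  (eliminate b^-1) = x^3*y^2*z - x^2*y^3 - x^2*y*z^2 - x^3*z - x*y^2*z + 2*x^2*y + y^3 + y*z^2 + 2*x*z - 3*y
tr(b^-2 a^3 b a b^-1) = tr(b^-2 a^3 b a) tr(b) - tr(b^-2 a^3 b a b)  (eliminate b^-1) = x^3*y^3*z - x^2*y^4 - x^2*y^2*z^2 - 2*x^3*y*z - x*y^3*z + 3*x^2*y^2 + x^2*z^2 + y^4 + y^2*z^2 + 3*x*y*z - x^2 - 4*y^2 - z^2 + 2
use: tr(b^-2 a^3 b a b^-2) = tr(b^-2 a^3 b a b^-1) tr(b) - tr(b^-2 a^3 b a)  (eliminate b^-1) = x^3*y^4*z - x^2*y^5 - x^2*y^3*z^2 - 3*x^3*y^2*z - x*y^4*z + 4*x^2*y^3 + 2*x^2*y*z^2 + y^5 + y^3*z^2 + x^3*z + 4*x*y^2*z - 3*x^2*y - 5*y^3 - 2*y*z^2 - 2*x*z + 5*y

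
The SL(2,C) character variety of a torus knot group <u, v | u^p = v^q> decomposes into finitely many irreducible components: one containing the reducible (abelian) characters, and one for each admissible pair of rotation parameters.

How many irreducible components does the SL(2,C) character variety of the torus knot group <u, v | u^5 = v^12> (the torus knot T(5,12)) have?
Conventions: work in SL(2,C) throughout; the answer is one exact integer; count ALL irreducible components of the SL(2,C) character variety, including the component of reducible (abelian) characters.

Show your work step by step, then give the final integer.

23

For T(5,12): irreducibility forces the central element u^5 = v^12 to one of +I, -I.
On an irreducible component, tr(u) is locked at 2*cos(pi*alpha/5) for some alpha in 1..4, and tr(v) at 2*cos(pi*beta/12) for some beta in 1..11.
The two central values (-1)^alpha I and (-1)^beta I must be the same matrix, so alpha and beta share a parity.
count pairs: odd alpha (2 choices) x odd beta (6), plus even alpha (2) x even beta (5): 2*6 + 2*5 = 22.
components with irreducible characters: 22; plus the single component of reducible (abelian) characters: total 23.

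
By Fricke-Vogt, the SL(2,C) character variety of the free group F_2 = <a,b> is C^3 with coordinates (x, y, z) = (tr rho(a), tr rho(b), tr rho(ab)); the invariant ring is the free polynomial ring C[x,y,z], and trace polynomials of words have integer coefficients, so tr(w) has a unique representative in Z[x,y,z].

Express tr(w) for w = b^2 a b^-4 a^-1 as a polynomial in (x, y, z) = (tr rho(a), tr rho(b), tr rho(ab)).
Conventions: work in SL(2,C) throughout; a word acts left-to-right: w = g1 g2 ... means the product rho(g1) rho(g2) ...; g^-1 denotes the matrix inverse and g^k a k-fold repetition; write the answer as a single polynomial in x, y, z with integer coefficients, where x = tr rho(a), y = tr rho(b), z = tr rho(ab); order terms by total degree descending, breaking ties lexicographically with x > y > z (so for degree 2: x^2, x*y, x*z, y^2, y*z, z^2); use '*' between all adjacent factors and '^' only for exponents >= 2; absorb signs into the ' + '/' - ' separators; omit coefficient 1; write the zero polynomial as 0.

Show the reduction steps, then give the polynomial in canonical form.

apply: tr(b^2) = tr(b) tr(b) - tr(1)  (reduce the b square) = y^2 - 2
use: tr(b a b) = tr(b) tr(a b) - tr(a)  (reduce the b square) = y*z - x
apply: tr(b^2 a b) = tr(b) tr(b a b) - tr(b a)  (reduce the b square) = y^2*z - x*y - z
apply: tr(a b a b) = tr(b a) tr(b a) - tr(1)  (split on b) = z^2 - 2
tr(a b a) = tr(a) tr(b a) - tr(b)  (reduce the a square) = x*z - y
tr(b^2 a b a) = tr(b) tr(a b a b) - tr(a b a)  (reduce the b square) = y*z^2 - x*z - y
tr(a^-1 b^2 a b) = tr(b^2 a b) tr(a) - tr(b^2 a b a)  (eliminate a^-1) = x*y^2*z - x^2*y - y*z^2 + y
use: tr(a^-1 b^2 a b^-1) = tr(a^-1 b^2 a) tr(b) - tr(a^-1 b^2 a b)  (eliminate b^-1) = -x*y^2*z + x^2*y + y^3 + y*z^2 - 3*y
use: tr(b^-1 a^-1 b^2 a b^-1) = tr(a^-1 b^2 a b^-1) tr(b) - tr(a^-1 b^2 a)  (eliminate b^-1) = -x*y^3*z + x^2*y^2 + y^4 + y^2*z^2 - 4*y^2 + 2
tr(b^-3 a^-1 b^2 a) = tr(b^-1 a^-1 b^2 a b^-1) tr(b) - tr(b^-1 a^-1 b^2 a)  (eliminate b^-1) = -x*y^4*z + x^2*y^3 + y^5 + y^3*z^2 + x*y^2*z - x^2*y - 5*y^3 - y*z^2 + 5*y
tr(b^2 a b^-4 a^-1) = tr(b^-3 a^-1 b^2 a) tr(b) - tr(b^-3 a^-1 b^2 a b)  (eliminate b^-1) = -x*y^5*z + x^2*y^4 + y^6 + y^4*z^2 + 2*x*y^3*z - 2*x^2*y^2 - 6*y^4 - 2*y^2*z^2 + 9*y^2 - 2

-x*y^5*z + x^2*y^4 + y^6 + y^4*z^2 + 2*x*y^3*z - 2*x^2*y^2 - 6*y^4 - 2*y^2*z^2 + 9*y^2 - 2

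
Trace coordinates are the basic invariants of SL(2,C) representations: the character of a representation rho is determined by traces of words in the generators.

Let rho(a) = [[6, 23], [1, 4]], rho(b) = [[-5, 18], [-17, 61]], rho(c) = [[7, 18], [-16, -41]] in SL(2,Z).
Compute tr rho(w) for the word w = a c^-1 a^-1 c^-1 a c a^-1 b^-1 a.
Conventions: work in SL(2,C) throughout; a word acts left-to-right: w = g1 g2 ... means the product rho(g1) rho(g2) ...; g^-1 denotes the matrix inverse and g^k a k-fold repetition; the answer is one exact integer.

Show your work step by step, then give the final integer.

rho(a) = [[6, 23], [1, 4]]
... * rho(c^-1) = [[-41, -18], [16, 7]]  ->  [[122, 53], [23, 10]]
... * rho(a^-1) = [[4, -23], [-1, 6]]  ->  [[435, -2488], [82, -469]]
... * rho(c^-1) = [[-41, -18], [16, 7]]  ->  [[-57643, -25246], [-10866, -4759]]
... * rho(a) = [[6, 23], [1, 4]]  ->  [[-371104, -1426773], [-69955, -268954]]
... * rho(c) = [[7, 18], [-16, -41]]  ->  [[20230640, 51817821], [3813579, 9767924]]
... * rho(a^-1) = [[4, -23], [-1, 6]]  ->  [[29104739, -154397794], [5486392, -29104773]]
... * rho(b^-1) = [[61, -18], [17, -5]]  ->  [[-849373419, 248103668], [-160111229, 46768809]]
... * rho(a) = [[6, 23], [1, 4]]  ->  [[-4848136846, -18543173965], [-913898565, -3495483031]]
tr = -4848136846 + -3495483031 = -8343619877

-8343619877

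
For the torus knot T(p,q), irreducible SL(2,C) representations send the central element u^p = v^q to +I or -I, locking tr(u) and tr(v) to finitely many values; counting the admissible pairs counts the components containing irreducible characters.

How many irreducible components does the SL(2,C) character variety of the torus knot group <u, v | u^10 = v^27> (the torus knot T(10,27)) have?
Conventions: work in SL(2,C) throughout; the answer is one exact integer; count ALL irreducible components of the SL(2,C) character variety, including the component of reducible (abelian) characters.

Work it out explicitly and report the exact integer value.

Gamma = < u, v | u^10 = v^27 > (torus knot T(10,27)); the central element u^10 = v^27 acts as +I or -I in any irreducible SL(2,C) representation.
On an irreducible component, tr(u) is locked at 2*cos(pi*alpha/10) for some alpha in 1..9, and tr(v) at 2*cos(pi*beta/27) for some beta in 1..26.
Consistency of u^10 = (-1)^alpha I with v^27 = (-1)^beta I forces alpha = beta (mod 2).
Enumerate parity-matched pairs: 5*13 odd-odd plus 4*13 even-even gives 117.
Total: 117 irreducible-character components + 1 reducible (abelian) component = 118.

118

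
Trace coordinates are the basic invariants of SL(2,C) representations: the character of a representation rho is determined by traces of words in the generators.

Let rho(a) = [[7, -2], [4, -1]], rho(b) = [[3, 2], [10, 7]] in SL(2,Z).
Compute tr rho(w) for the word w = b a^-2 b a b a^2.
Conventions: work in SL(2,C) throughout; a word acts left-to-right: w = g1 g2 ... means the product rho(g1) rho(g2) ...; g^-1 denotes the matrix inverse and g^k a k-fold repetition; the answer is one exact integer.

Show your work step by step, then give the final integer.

-1014

rho(b) = [[3, 2], [10, 7]]
... * rho(a^-1) = [[-1, 2], [-4, 7]]  ->  [[-11, 20], [-38, 69]]
... * rho(a^-1) = [[-1, 2], [-4, 7]]  ->  [[-69, 118], [-238, 407]]
... * rho(b) = [[3, 2], [10, 7]]  ->  [[973, 688], [3356, 2373]]
... * rho(a) = [[7, -2], [4, -1]]  ->  [[9563, -2634], [32984, -9085]]
... * rho(b) = [[3, 2], [10, 7]]  ->  [[2349, 688], [8102, 2373]]
... * rho(a) = [[7, -2], [4, -1]]  ->  [[19195, -5386], [66206, -18577]]
... * rho(a) = [[7, -2], [4, -1]]  ->  [[112821, -33004], [389134, -113835]]
tr = 112821 + -113835 = -1014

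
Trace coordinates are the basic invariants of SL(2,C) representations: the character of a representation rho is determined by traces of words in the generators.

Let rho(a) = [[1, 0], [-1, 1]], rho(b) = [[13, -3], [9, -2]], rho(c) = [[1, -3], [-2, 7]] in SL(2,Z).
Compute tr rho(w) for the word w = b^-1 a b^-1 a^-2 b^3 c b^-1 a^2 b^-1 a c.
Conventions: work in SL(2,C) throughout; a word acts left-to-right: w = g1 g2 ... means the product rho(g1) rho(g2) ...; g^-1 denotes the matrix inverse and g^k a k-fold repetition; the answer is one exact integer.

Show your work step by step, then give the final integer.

rho(b^-1) = [[-2, 3], [-9, 13]]
... * rho(a) = [[1, 0], [-1, 1]]  ->  [[-5, 3], [-22, 13]]
... * rho(b^-1) = [[-2, 3], [-9, 13]]  ->  [[-17, 24], [-73, 103]]
... * rho(a^-1) = [[1, 0], [1, 1]]  ->  [[7, 24], [30, 103]]
... * rho(a^-1) = [[1, 0], [1, 1]]  ->  [[31, 24], [133, 103]]
... * rho(b) = [[13, -3], [9, -2]]  ->  [[619, -141], [2656, -605]]
... * rho(b) = [[13, -3], [9, -2]]  ->  [[6778, -1575], [29083, -6758]]
... * rho(b) = [[13, -3], [9, -2]]  ->  [[73939, -17184], [317257, -73733]]
... * rho(c) = [[1, -3], [-2, 7]]  ->  [[108307, -342105], [464723, -1467902]]
... * rho(b^-1) = [[-2, 3], [-9, 13]]  ->  [[2862331, -4122444], [12281672, -17688557]]
... * rho(a) = [[1, 0], [-1, 1]]  ->  [[6984775, -4122444], [29970229, -17688557]]
... * rho(a) = [[1, 0], [-1, 1]]  ->  [[11107219, -4122444], [47658786, -17688557]]
... * rho(b^-1) = [[-2, 3], [-9, 13]]  ->  [[14887558, -20270115], [63879441, -86974883]]
... * rho(a) = [[1, 0], [-1, 1]]  ->  [[35157673, -20270115], [150854324, -86974883]]
... * rho(c) = [[1, -3], [-2, 7]]  ->  [[75697903, -247363824], [324804090, -1061387153]]
tr = 75697903 + -1061387153 = -985689250

-985689250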